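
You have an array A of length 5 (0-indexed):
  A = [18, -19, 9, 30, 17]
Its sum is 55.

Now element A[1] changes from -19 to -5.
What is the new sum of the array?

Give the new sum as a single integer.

Old value at index 1: -19
New value at index 1: -5
Delta = -5 - -19 = 14
New sum = old_sum + delta = 55 + (14) = 69

Answer: 69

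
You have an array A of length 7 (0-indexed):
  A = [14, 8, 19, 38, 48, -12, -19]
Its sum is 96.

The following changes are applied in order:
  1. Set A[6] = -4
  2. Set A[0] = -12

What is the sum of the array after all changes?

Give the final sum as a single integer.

Answer: 85

Derivation:
Initial sum: 96
Change 1: A[6] -19 -> -4, delta = 15, sum = 111
Change 2: A[0] 14 -> -12, delta = -26, sum = 85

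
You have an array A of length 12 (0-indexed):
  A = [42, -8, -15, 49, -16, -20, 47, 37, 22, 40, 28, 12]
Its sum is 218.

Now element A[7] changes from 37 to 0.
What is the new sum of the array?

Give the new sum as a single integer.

Old value at index 7: 37
New value at index 7: 0
Delta = 0 - 37 = -37
New sum = old_sum + delta = 218 + (-37) = 181

Answer: 181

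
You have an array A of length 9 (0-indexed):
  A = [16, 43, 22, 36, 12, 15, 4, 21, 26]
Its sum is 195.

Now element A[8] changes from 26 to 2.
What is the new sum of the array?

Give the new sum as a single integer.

Old value at index 8: 26
New value at index 8: 2
Delta = 2 - 26 = -24
New sum = old_sum + delta = 195 + (-24) = 171

Answer: 171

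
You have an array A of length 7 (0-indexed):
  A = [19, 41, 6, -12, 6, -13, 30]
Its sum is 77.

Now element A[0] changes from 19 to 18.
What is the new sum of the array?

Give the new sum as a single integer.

Old value at index 0: 19
New value at index 0: 18
Delta = 18 - 19 = -1
New sum = old_sum + delta = 77 + (-1) = 76

Answer: 76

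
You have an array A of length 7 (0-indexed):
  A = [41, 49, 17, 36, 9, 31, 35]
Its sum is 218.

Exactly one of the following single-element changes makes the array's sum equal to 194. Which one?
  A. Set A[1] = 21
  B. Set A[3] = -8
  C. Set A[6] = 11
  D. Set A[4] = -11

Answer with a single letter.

Answer: C

Derivation:
Option A: A[1] 49->21, delta=-28, new_sum=218+(-28)=190
Option B: A[3] 36->-8, delta=-44, new_sum=218+(-44)=174
Option C: A[6] 35->11, delta=-24, new_sum=218+(-24)=194 <-- matches target
Option D: A[4] 9->-11, delta=-20, new_sum=218+(-20)=198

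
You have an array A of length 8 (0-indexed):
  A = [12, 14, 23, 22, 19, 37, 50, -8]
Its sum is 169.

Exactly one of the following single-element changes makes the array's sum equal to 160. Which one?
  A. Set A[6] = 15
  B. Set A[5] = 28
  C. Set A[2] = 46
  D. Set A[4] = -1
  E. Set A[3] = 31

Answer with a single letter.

Answer: B

Derivation:
Option A: A[6] 50->15, delta=-35, new_sum=169+(-35)=134
Option B: A[5] 37->28, delta=-9, new_sum=169+(-9)=160 <-- matches target
Option C: A[2] 23->46, delta=23, new_sum=169+(23)=192
Option D: A[4] 19->-1, delta=-20, new_sum=169+(-20)=149
Option E: A[3] 22->31, delta=9, new_sum=169+(9)=178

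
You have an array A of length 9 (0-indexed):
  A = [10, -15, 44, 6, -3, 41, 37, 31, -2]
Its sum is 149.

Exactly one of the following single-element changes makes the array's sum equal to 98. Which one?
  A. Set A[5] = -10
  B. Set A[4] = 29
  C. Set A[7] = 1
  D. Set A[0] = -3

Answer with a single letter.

Answer: A

Derivation:
Option A: A[5] 41->-10, delta=-51, new_sum=149+(-51)=98 <-- matches target
Option B: A[4] -3->29, delta=32, new_sum=149+(32)=181
Option C: A[7] 31->1, delta=-30, new_sum=149+(-30)=119
Option D: A[0] 10->-3, delta=-13, new_sum=149+(-13)=136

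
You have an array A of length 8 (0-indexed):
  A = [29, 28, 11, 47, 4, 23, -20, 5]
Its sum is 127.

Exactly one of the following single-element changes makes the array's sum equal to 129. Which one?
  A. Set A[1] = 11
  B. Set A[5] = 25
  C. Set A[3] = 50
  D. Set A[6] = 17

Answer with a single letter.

Option A: A[1] 28->11, delta=-17, new_sum=127+(-17)=110
Option B: A[5] 23->25, delta=2, new_sum=127+(2)=129 <-- matches target
Option C: A[3] 47->50, delta=3, new_sum=127+(3)=130
Option D: A[6] -20->17, delta=37, new_sum=127+(37)=164

Answer: B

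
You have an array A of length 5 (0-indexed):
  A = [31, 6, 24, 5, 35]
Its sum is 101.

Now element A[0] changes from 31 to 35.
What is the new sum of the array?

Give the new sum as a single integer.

Answer: 105

Derivation:
Old value at index 0: 31
New value at index 0: 35
Delta = 35 - 31 = 4
New sum = old_sum + delta = 101 + (4) = 105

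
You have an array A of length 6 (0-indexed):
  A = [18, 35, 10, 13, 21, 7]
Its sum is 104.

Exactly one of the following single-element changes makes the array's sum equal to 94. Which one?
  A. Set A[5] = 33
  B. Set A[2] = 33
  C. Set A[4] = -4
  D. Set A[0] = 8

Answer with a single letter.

Option A: A[5] 7->33, delta=26, new_sum=104+(26)=130
Option B: A[2] 10->33, delta=23, new_sum=104+(23)=127
Option C: A[4] 21->-4, delta=-25, new_sum=104+(-25)=79
Option D: A[0] 18->8, delta=-10, new_sum=104+(-10)=94 <-- matches target

Answer: D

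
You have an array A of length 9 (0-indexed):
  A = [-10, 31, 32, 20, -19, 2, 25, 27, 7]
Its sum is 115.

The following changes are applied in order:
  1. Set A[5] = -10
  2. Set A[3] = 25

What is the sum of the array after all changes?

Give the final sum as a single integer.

Initial sum: 115
Change 1: A[5] 2 -> -10, delta = -12, sum = 103
Change 2: A[3] 20 -> 25, delta = 5, sum = 108

Answer: 108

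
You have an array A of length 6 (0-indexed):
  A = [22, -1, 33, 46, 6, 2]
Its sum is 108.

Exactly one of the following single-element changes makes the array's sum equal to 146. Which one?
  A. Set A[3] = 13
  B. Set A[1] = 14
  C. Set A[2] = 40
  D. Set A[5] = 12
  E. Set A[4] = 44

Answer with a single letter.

Option A: A[3] 46->13, delta=-33, new_sum=108+(-33)=75
Option B: A[1] -1->14, delta=15, new_sum=108+(15)=123
Option C: A[2] 33->40, delta=7, new_sum=108+(7)=115
Option D: A[5] 2->12, delta=10, new_sum=108+(10)=118
Option E: A[4] 6->44, delta=38, new_sum=108+(38)=146 <-- matches target

Answer: E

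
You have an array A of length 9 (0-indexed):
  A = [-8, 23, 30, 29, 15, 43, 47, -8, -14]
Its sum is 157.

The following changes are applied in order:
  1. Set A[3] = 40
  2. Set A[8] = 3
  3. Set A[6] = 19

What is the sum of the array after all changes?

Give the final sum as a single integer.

Initial sum: 157
Change 1: A[3] 29 -> 40, delta = 11, sum = 168
Change 2: A[8] -14 -> 3, delta = 17, sum = 185
Change 3: A[6] 47 -> 19, delta = -28, sum = 157

Answer: 157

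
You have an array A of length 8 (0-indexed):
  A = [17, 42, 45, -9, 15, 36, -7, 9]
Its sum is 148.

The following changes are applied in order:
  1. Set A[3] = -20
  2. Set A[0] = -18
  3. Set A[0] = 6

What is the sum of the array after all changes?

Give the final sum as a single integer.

Initial sum: 148
Change 1: A[3] -9 -> -20, delta = -11, sum = 137
Change 2: A[0] 17 -> -18, delta = -35, sum = 102
Change 3: A[0] -18 -> 6, delta = 24, sum = 126

Answer: 126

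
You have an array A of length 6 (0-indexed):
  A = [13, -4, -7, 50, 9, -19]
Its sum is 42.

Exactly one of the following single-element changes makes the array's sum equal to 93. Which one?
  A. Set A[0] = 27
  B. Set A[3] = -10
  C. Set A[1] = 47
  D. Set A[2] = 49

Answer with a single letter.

Option A: A[0] 13->27, delta=14, new_sum=42+(14)=56
Option B: A[3] 50->-10, delta=-60, new_sum=42+(-60)=-18
Option C: A[1] -4->47, delta=51, new_sum=42+(51)=93 <-- matches target
Option D: A[2] -7->49, delta=56, new_sum=42+(56)=98

Answer: C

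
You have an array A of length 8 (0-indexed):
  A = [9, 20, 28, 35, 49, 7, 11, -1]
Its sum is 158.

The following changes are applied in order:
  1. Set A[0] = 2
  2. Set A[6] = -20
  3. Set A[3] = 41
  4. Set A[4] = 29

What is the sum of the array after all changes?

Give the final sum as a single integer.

Answer: 106

Derivation:
Initial sum: 158
Change 1: A[0] 9 -> 2, delta = -7, sum = 151
Change 2: A[6] 11 -> -20, delta = -31, sum = 120
Change 3: A[3] 35 -> 41, delta = 6, sum = 126
Change 4: A[4] 49 -> 29, delta = -20, sum = 106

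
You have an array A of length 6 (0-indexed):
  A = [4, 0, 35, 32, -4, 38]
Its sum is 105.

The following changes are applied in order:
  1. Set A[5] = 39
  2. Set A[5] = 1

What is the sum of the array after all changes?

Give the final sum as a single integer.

Initial sum: 105
Change 1: A[5] 38 -> 39, delta = 1, sum = 106
Change 2: A[5] 39 -> 1, delta = -38, sum = 68

Answer: 68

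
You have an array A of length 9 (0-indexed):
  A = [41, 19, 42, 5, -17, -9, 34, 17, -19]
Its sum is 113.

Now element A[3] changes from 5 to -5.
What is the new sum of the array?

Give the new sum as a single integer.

Old value at index 3: 5
New value at index 3: -5
Delta = -5 - 5 = -10
New sum = old_sum + delta = 113 + (-10) = 103

Answer: 103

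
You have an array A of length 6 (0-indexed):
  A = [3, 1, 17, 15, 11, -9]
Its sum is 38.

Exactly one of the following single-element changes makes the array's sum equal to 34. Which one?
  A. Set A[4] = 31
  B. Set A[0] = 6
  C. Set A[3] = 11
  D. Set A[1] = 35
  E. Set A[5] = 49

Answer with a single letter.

Answer: C

Derivation:
Option A: A[4] 11->31, delta=20, new_sum=38+(20)=58
Option B: A[0] 3->6, delta=3, new_sum=38+(3)=41
Option C: A[3] 15->11, delta=-4, new_sum=38+(-4)=34 <-- matches target
Option D: A[1] 1->35, delta=34, new_sum=38+(34)=72
Option E: A[5] -9->49, delta=58, new_sum=38+(58)=96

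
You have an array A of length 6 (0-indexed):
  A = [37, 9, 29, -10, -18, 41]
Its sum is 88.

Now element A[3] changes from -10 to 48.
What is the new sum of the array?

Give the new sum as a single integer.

Old value at index 3: -10
New value at index 3: 48
Delta = 48 - -10 = 58
New sum = old_sum + delta = 88 + (58) = 146

Answer: 146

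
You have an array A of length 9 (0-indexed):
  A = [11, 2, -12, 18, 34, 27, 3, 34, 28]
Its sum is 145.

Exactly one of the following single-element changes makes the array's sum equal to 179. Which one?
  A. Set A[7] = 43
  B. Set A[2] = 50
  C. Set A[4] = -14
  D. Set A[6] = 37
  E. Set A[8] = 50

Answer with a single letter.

Answer: D

Derivation:
Option A: A[7] 34->43, delta=9, new_sum=145+(9)=154
Option B: A[2] -12->50, delta=62, new_sum=145+(62)=207
Option C: A[4] 34->-14, delta=-48, new_sum=145+(-48)=97
Option D: A[6] 3->37, delta=34, new_sum=145+(34)=179 <-- matches target
Option E: A[8] 28->50, delta=22, new_sum=145+(22)=167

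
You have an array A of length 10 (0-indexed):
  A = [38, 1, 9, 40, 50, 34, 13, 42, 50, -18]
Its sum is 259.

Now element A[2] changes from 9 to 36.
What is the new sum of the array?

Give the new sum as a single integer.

Answer: 286

Derivation:
Old value at index 2: 9
New value at index 2: 36
Delta = 36 - 9 = 27
New sum = old_sum + delta = 259 + (27) = 286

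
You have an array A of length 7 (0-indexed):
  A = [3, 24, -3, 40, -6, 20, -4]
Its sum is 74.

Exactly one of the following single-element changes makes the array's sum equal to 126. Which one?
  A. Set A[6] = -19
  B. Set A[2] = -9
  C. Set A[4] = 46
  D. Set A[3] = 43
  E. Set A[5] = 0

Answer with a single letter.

Option A: A[6] -4->-19, delta=-15, new_sum=74+(-15)=59
Option B: A[2] -3->-9, delta=-6, new_sum=74+(-6)=68
Option C: A[4] -6->46, delta=52, new_sum=74+(52)=126 <-- matches target
Option D: A[3] 40->43, delta=3, new_sum=74+(3)=77
Option E: A[5] 20->0, delta=-20, new_sum=74+(-20)=54

Answer: C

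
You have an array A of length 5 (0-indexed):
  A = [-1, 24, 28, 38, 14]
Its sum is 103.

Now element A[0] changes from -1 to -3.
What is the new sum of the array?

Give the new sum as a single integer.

Old value at index 0: -1
New value at index 0: -3
Delta = -3 - -1 = -2
New sum = old_sum + delta = 103 + (-2) = 101

Answer: 101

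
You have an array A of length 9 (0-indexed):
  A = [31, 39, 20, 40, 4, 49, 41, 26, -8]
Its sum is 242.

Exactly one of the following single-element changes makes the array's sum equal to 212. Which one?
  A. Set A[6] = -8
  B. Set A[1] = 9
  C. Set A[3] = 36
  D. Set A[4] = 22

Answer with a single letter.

Option A: A[6] 41->-8, delta=-49, new_sum=242+(-49)=193
Option B: A[1] 39->9, delta=-30, new_sum=242+(-30)=212 <-- matches target
Option C: A[3] 40->36, delta=-4, new_sum=242+(-4)=238
Option D: A[4] 4->22, delta=18, new_sum=242+(18)=260

Answer: B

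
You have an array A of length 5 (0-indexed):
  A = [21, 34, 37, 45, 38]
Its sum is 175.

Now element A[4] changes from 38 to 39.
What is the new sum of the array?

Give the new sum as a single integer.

Answer: 176

Derivation:
Old value at index 4: 38
New value at index 4: 39
Delta = 39 - 38 = 1
New sum = old_sum + delta = 175 + (1) = 176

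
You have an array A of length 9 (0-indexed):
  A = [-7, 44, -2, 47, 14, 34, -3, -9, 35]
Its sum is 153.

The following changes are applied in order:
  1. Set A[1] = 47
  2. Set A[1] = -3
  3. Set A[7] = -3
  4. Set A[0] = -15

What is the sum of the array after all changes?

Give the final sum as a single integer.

Initial sum: 153
Change 1: A[1] 44 -> 47, delta = 3, sum = 156
Change 2: A[1] 47 -> -3, delta = -50, sum = 106
Change 3: A[7] -9 -> -3, delta = 6, sum = 112
Change 4: A[0] -7 -> -15, delta = -8, sum = 104

Answer: 104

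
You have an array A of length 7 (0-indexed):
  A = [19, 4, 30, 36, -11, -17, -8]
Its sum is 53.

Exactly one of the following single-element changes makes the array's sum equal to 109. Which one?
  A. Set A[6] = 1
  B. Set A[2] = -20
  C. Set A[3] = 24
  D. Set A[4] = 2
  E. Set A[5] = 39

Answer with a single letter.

Answer: E

Derivation:
Option A: A[6] -8->1, delta=9, new_sum=53+(9)=62
Option B: A[2] 30->-20, delta=-50, new_sum=53+(-50)=3
Option C: A[3] 36->24, delta=-12, new_sum=53+(-12)=41
Option D: A[4] -11->2, delta=13, new_sum=53+(13)=66
Option E: A[5] -17->39, delta=56, new_sum=53+(56)=109 <-- matches target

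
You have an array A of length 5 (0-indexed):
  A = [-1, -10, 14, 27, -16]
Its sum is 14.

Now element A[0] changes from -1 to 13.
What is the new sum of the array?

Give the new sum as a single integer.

Old value at index 0: -1
New value at index 0: 13
Delta = 13 - -1 = 14
New sum = old_sum + delta = 14 + (14) = 28

Answer: 28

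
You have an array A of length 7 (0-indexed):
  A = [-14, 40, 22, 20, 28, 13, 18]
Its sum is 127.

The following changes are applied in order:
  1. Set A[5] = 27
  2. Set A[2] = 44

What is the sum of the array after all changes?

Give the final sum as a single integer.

Answer: 163

Derivation:
Initial sum: 127
Change 1: A[5] 13 -> 27, delta = 14, sum = 141
Change 2: A[2] 22 -> 44, delta = 22, sum = 163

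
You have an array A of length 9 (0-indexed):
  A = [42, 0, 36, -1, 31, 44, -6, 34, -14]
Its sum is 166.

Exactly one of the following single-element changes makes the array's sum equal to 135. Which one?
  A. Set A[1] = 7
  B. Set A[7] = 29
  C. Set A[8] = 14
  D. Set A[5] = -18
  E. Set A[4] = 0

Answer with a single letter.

Option A: A[1] 0->7, delta=7, new_sum=166+(7)=173
Option B: A[7] 34->29, delta=-5, new_sum=166+(-5)=161
Option C: A[8] -14->14, delta=28, new_sum=166+(28)=194
Option D: A[5] 44->-18, delta=-62, new_sum=166+(-62)=104
Option E: A[4] 31->0, delta=-31, new_sum=166+(-31)=135 <-- matches target

Answer: E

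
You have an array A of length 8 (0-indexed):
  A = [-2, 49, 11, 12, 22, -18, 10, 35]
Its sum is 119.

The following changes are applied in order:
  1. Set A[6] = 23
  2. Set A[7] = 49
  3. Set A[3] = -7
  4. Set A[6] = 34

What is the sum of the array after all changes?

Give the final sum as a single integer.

Initial sum: 119
Change 1: A[6] 10 -> 23, delta = 13, sum = 132
Change 2: A[7] 35 -> 49, delta = 14, sum = 146
Change 3: A[3] 12 -> -7, delta = -19, sum = 127
Change 4: A[6] 23 -> 34, delta = 11, sum = 138

Answer: 138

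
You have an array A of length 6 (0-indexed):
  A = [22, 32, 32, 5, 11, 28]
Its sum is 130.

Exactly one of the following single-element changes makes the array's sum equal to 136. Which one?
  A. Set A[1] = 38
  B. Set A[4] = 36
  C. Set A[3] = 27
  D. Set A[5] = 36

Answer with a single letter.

Answer: A

Derivation:
Option A: A[1] 32->38, delta=6, new_sum=130+(6)=136 <-- matches target
Option B: A[4] 11->36, delta=25, new_sum=130+(25)=155
Option C: A[3] 5->27, delta=22, new_sum=130+(22)=152
Option D: A[5] 28->36, delta=8, new_sum=130+(8)=138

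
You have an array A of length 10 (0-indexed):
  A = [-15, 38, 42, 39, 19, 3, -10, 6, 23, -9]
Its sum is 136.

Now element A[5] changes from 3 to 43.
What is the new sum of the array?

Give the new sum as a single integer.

Answer: 176

Derivation:
Old value at index 5: 3
New value at index 5: 43
Delta = 43 - 3 = 40
New sum = old_sum + delta = 136 + (40) = 176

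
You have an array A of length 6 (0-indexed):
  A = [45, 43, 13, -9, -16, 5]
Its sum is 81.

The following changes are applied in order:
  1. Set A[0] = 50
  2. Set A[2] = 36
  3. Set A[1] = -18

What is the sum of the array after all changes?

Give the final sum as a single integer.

Initial sum: 81
Change 1: A[0] 45 -> 50, delta = 5, sum = 86
Change 2: A[2] 13 -> 36, delta = 23, sum = 109
Change 3: A[1] 43 -> -18, delta = -61, sum = 48

Answer: 48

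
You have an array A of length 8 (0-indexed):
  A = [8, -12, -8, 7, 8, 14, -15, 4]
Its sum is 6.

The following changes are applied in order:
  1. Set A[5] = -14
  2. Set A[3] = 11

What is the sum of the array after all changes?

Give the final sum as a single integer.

Answer: -18

Derivation:
Initial sum: 6
Change 1: A[5] 14 -> -14, delta = -28, sum = -22
Change 2: A[3] 7 -> 11, delta = 4, sum = -18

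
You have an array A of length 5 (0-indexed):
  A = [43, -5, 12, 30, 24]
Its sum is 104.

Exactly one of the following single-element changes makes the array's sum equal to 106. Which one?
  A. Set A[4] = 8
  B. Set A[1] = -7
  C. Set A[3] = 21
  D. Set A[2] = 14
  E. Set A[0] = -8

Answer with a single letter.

Answer: D

Derivation:
Option A: A[4] 24->8, delta=-16, new_sum=104+(-16)=88
Option B: A[1] -5->-7, delta=-2, new_sum=104+(-2)=102
Option C: A[3] 30->21, delta=-9, new_sum=104+(-9)=95
Option D: A[2] 12->14, delta=2, new_sum=104+(2)=106 <-- matches target
Option E: A[0] 43->-8, delta=-51, new_sum=104+(-51)=53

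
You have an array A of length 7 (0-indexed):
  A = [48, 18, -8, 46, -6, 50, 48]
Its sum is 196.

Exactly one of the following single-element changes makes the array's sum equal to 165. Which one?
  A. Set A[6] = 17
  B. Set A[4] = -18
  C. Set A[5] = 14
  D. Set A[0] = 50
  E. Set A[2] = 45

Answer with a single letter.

Option A: A[6] 48->17, delta=-31, new_sum=196+(-31)=165 <-- matches target
Option B: A[4] -6->-18, delta=-12, new_sum=196+(-12)=184
Option C: A[5] 50->14, delta=-36, new_sum=196+(-36)=160
Option D: A[0] 48->50, delta=2, new_sum=196+(2)=198
Option E: A[2] -8->45, delta=53, new_sum=196+(53)=249

Answer: A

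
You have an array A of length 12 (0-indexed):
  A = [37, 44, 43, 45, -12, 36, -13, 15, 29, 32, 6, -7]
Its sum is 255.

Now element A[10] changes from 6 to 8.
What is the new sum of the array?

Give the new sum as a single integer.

Old value at index 10: 6
New value at index 10: 8
Delta = 8 - 6 = 2
New sum = old_sum + delta = 255 + (2) = 257

Answer: 257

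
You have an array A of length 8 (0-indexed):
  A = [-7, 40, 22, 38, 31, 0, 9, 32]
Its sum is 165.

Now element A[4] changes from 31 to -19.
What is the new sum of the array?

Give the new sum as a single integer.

Answer: 115

Derivation:
Old value at index 4: 31
New value at index 4: -19
Delta = -19 - 31 = -50
New sum = old_sum + delta = 165 + (-50) = 115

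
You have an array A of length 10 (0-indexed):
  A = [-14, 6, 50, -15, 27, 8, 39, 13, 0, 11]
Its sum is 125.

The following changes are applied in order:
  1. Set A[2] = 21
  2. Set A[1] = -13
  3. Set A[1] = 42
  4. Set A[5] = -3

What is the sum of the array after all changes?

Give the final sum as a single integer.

Initial sum: 125
Change 1: A[2] 50 -> 21, delta = -29, sum = 96
Change 2: A[1] 6 -> -13, delta = -19, sum = 77
Change 3: A[1] -13 -> 42, delta = 55, sum = 132
Change 4: A[5] 8 -> -3, delta = -11, sum = 121

Answer: 121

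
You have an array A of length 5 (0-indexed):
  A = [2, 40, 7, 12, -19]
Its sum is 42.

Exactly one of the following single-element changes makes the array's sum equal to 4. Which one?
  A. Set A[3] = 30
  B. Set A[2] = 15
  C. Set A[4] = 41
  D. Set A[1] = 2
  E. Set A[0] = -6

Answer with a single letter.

Answer: D

Derivation:
Option A: A[3] 12->30, delta=18, new_sum=42+(18)=60
Option B: A[2] 7->15, delta=8, new_sum=42+(8)=50
Option C: A[4] -19->41, delta=60, new_sum=42+(60)=102
Option D: A[1] 40->2, delta=-38, new_sum=42+(-38)=4 <-- matches target
Option E: A[0] 2->-6, delta=-8, new_sum=42+(-8)=34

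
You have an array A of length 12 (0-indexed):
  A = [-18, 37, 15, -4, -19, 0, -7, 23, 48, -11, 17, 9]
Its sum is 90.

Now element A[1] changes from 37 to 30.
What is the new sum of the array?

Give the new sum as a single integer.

Answer: 83

Derivation:
Old value at index 1: 37
New value at index 1: 30
Delta = 30 - 37 = -7
New sum = old_sum + delta = 90 + (-7) = 83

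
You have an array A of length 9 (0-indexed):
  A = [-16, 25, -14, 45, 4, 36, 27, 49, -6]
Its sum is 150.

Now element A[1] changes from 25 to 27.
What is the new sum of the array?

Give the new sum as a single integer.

Answer: 152

Derivation:
Old value at index 1: 25
New value at index 1: 27
Delta = 27 - 25 = 2
New sum = old_sum + delta = 150 + (2) = 152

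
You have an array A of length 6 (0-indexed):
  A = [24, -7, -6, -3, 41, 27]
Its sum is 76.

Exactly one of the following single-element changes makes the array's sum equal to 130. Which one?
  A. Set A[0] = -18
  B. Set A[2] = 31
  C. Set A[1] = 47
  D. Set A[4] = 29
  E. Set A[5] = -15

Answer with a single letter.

Option A: A[0] 24->-18, delta=-42, new_sum=76+(-42)=34
Option B: A[2] -6->31, delta=37, new_sum=76+(37)=113
Option C: A[1] -7->47, delta=54, new_sum=76+(54)=130 <-- matches target
Option D: A[4] 41->29, delta=-12, new_sum=76+(-12)=64
Option E: A[5] 27->-15, delta=-42, new_sum=76+(-42)=34

Answer: C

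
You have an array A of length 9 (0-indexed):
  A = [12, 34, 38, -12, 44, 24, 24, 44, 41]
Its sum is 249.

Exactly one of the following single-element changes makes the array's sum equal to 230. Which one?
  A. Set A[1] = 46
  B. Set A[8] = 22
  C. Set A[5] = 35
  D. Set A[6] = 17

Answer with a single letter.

Option A: A[1] 34->46, delta=12, new_sum=249+(12)=261
Option B: A[8] 41->22, delta=-19, new_sum=249+(-19)=230 <-- matches target
Option C: A[5] 24->35, delta=11, new_sum=249+(11)=260
Option D: A[6] 24->17, delta=-7, new_sum=249+(-7)=242

Answer: B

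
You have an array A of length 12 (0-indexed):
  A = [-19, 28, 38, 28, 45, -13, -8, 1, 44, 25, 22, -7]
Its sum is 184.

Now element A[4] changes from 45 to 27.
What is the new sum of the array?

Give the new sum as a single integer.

Old value at index 4: 45
New value at index 4: 27
Delta = 27 - 45 = -18
New sum = old_sum + delta = 184 + (-18) = 166

Answer: 166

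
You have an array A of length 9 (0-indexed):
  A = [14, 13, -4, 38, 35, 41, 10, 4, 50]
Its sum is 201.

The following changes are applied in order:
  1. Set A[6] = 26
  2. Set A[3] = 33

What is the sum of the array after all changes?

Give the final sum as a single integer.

Answer: 212

Derivation:
Initial sum: 201
Change 1: A[6] 10 -> 26, delta = 16, sum = 217
Change 2: A[3] 38 -> 33, delta = -5, sum = 212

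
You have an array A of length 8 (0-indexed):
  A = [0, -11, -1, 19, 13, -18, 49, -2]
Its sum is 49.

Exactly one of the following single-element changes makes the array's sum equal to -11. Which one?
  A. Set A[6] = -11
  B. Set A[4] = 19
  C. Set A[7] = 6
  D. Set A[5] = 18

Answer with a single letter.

Option A: A[6] 49->-11, delta=-60, new_sum=49+(-60)=-11 <-- matches target
Option B: A[4] 13->19, delta=6, new_sum=49+(6)=55
Option C: A[7] -2->6, delta=8, new_sum=49+(8)=57
Option D: A[5] -18->18, delta=36, new_sum=49+(36)=85

Answer: A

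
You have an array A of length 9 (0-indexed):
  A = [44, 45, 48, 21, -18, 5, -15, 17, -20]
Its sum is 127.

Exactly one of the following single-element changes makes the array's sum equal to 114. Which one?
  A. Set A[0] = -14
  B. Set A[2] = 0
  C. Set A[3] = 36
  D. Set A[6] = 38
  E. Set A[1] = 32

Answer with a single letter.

Option A: A[0] 44->-14, delta=-58, new_sum=127+(-58)=69
Option B: A[2] 48->0, delta=-48, new_sum=127+(-48)=79
Option C: A[3] 21->36, delta=15, new_sum=127+(15)=142
Option D: A[6] -15->38, delta=53, new_sum=127+(53)=180
Option E: A[1] 45->32, delta=-13, new_sum=127+(-13)=114 <-- matches target

Answer: E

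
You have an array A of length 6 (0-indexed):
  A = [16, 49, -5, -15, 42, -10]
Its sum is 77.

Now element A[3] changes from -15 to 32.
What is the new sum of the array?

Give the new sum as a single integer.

Old value at index 3: -15
New value at index 3: 32
Delta = 32 - -15 = 47
New sum = old_sum + delta = 77 + (47) = 124

Answer: 124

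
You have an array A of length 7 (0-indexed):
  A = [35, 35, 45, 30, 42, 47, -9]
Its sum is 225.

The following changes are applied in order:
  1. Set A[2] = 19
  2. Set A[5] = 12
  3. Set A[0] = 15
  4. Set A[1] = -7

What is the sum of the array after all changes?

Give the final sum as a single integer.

Answer: 102

Derivation:
Initial sum: 225
Change 1: A[2] 45 -> 19, delta = -26, sum = 199
Change 2: A[5] 47 -> 12, delta = -35, sum = 164
Change 3: A[0] 35 -> 15, delta = -20, sum = 144
Change 4: A[1] 35 -> -7, delta = -42, sum = 102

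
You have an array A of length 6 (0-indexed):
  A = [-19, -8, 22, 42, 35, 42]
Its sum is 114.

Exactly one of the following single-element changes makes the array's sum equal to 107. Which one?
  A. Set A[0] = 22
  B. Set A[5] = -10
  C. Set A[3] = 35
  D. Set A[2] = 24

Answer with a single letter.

Option A: A[0] -19->22, delta=41, new_sum=114+(41)=155
Option B: A[5] 42->-10, delta=-52, new_sum=114+(-52)=62
Option C: A[3] 42->35, delta=-7, new_sum=114+(-7)=107 <-- matches target
Option D: A[2] 22->24, delta=2, new_sum=114+(2)=116

Answer: C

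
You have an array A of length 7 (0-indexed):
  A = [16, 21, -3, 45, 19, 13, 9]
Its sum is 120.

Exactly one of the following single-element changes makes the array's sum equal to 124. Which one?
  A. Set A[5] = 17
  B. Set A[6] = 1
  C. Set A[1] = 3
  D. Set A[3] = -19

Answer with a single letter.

Option A: A[5] 13->17, delta=4, new_sum=120+(4)=124 <-- matches target
Option B: A[6] 9->1, delta=-8, new_sum=120+(-8)=112
Option C: A[1] 21->3, delta=-18, new_sum=120+(-18)=102
Option D: A[3] 45->-19, delta=-64, new_sum=120+(-64)=56

Answer: A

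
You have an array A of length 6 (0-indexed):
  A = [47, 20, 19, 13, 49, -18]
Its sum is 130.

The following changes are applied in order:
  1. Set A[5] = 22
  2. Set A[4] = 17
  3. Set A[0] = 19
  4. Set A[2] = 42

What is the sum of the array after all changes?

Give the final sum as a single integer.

Answer: 133

Derivation:
Initial sum: 130
Change 1: A[5] -18 -> 22, delta = 40, sum = 170
Change 2: A[4] 49 -> 17, delta = -32, sum = 138
Change 3: A[0] 47 -> 19, delta = -28, sum = 110
Change 4: A[2] 19 -> 42, delta = 23, sum = 133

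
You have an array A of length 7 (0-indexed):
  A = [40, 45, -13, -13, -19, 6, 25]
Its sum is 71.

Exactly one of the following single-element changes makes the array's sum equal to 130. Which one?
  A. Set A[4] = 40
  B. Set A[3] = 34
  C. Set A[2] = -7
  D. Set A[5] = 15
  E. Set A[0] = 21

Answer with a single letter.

Option A: A[4] -19->40, delta=59, new_sum=71+(59)=130 <-- matches target
Option B: A[3] -13->34, delta=47, new_sum=71+(47)=118
Option C: A[2] -13->-7, delta=6, new_sum=71+(6)=77
Option D: A[5] 6->15, delta=9, new_sum=71+(9)=80
Option E: A[0] 40->21, delta=-19, new_sum=71+(-19)=52

Answer: A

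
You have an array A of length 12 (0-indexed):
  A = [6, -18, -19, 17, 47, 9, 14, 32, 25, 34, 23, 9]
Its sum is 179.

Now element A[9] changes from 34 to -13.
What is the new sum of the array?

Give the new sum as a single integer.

Old value at index 9: 34
New value at index 9: -13
Delta = -13 - 34 = -47
New sum = old_sum + delta = 179 + (-47) = 132

Answer: 132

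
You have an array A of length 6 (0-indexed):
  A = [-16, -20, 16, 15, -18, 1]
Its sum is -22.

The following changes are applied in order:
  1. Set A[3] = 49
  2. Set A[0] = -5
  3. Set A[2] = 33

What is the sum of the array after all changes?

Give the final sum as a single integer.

Answer: 40

Derivation:
Initial sum: -22
Change 1: A[3] 15 -> 49, delta = 34, sum = 12
Change 2: A[0] -16 -> -5, delta = 11, sum = 23
Change 3: A[2] 16 -> 33, delta = 17, sum = 40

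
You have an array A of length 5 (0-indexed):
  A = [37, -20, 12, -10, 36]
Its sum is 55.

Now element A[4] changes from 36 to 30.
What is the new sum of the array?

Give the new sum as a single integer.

Old value at index 4: 36
New value at index 4: 30
Delta = 30 - 36 = -6
New sum = old_sum + delta = 55 + (-6) = 49

Answer: 49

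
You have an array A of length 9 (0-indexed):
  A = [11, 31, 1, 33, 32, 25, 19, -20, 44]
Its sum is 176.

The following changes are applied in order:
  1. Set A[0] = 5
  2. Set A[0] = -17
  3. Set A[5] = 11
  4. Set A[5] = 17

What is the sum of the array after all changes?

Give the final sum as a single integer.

Initial sum: 176
Change 1: A[0] 11 -> 5, delta = -6, sum = 170
Change 2: A[0] 5 -> -17, delta = -22, sum = 148
Change 3: A[5] 25 -> 11, delta = -14, sum = 134
Change 4: A[5] 11 -> 17, delta = 6, sum = 140

Answer: 140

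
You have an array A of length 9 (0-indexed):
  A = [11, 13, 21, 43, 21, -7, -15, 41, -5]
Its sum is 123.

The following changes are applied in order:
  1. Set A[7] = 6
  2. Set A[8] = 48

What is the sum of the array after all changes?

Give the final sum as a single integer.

Answer: 141

Derivation:
Initial sum: 123
Change 1: A[7] 41 -> 6, delta = -35, sum = 88
Change 2: A[8] -5 -> 48, delta = 53, sum = 141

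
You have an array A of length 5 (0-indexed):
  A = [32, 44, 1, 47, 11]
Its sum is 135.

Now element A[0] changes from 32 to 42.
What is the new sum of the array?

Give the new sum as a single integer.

Answer: 145

Derivation:
Old value at index 0: 32
New value at index 0: 42
Delta = 42 - 32 = 10
New sum = old_sum + delta = 135 + (10) = 145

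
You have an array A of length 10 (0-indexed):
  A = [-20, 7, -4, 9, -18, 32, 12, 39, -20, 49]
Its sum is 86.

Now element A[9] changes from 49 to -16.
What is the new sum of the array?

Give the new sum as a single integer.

Answer: 21

Derivation:
Old value at index 9: 49
New value at index 9: -16
Delta = -16 - 49 = -65
New sum = old_sum + delta = 86 + (-65) = 21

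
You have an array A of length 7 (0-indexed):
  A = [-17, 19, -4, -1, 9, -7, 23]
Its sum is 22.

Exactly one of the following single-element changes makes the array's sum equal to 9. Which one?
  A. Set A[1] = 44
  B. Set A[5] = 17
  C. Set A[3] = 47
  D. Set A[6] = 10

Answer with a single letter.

Option A: A[1] 19->44, delta=25, new_sum=22+(25)=47
Option B: A[5] -7->17, delta=24, new_sum=22+(24)=46
Option C: A[3] -1->47, delta=48, new_sum=22+(48)=70
Option D: A[6] 23->10, delta=-13, new_sum=22+(-13)=9 <-- matches target

Answer: D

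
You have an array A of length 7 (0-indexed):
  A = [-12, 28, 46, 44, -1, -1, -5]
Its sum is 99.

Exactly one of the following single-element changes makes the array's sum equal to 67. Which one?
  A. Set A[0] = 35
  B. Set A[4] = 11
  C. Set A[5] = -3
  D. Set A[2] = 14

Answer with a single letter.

Answer: D

Derivation:
Option A: A[0] -12->35, delta=47, new_sum=99+(47)=146
Option B: A[4] -1->11, delta=12, new_sum=99+(12)=111
Option C: A[5] -1->-3, delta=-2, new_sum=99+(-2)=97
Option D: A[2] 46->14, delta=-32, new_sum=99+(-32)=67 <-- matches target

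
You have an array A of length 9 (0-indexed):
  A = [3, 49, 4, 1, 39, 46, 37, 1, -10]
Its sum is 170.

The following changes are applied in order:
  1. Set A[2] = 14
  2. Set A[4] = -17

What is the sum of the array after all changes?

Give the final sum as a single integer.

Answer: 124

Derivation:
Initial sum: 170
Change 1: A[2] 4 -> 14, delta = 10, sum = 180
Change 2: A[4] 39 -> -17, delta = -56, sum = 124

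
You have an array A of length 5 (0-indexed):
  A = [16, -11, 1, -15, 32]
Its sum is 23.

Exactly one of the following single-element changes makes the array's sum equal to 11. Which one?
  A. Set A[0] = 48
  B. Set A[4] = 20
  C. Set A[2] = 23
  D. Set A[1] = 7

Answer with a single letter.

Answer: B

Derivation:
Option A: A[0] 16->48, delta=32, new_sum=23+(32)=55
Option B: A[4] 32->20, delta=-12, new_sum=23+(-12)=11 <-- matches target
Option C: A[2] 1->23, delta=22, new_sum=23+(22)=45
Option D: A[1] -11->7, delta=18, new_sum=23+(18)=41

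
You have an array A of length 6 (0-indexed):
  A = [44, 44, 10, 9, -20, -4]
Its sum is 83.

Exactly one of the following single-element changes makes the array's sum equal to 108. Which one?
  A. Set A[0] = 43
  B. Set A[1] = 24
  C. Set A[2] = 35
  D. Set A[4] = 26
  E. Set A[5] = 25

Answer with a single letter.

Answer: C

Derivation:
Option A: A[0] 44->43, delta=-1, new_sum=83+(-1)=82
Option B: A[1] 44->24, delta=-20, new_sum=83+(-20)=63
Option C: A[2] 10->35, delta=25, new_sum=83+(25)=108 <-- matches target
Option D: A[4] -20->26, delta=46, new_sum=83+(46)=129
Option E: A[5] -4->25, delta=29, new_sum=83+(29)=112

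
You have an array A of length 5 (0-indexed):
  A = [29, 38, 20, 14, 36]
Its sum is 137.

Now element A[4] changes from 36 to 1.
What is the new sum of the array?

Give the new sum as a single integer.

Answer: 102

Derivation:
Old value at index 4: 36
New value at index 4: 1
Delta = 1 - 36 = -35
New sum = old_sum + delta = 137 + (-35) = 102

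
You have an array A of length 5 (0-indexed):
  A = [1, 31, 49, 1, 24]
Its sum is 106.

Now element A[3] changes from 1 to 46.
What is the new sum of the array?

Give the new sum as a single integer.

Answer: 151

Derivation:
Old value at index 3: 1
New value at index 3: 46
Delta = 46 - 1 = 45
New sum = old_sum + delta = 106 + (45) = 151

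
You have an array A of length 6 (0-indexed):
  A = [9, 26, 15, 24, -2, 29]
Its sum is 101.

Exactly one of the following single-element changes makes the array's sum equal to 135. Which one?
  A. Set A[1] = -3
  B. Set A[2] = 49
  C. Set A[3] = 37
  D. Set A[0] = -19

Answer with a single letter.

Option A: A[1] 26->-3, delta=-29, new_sum=101+(-29)=72
Option B: A[2] 15->49, delta=34, new_sum=101+(34)=135 <-- matches target
Option C: A[3] 24->37, delta=13, new_sum=101+(13)=114
Option D: A[0] 9->-19, delta=-28, new_sum=101+(-28)=73

Answer: B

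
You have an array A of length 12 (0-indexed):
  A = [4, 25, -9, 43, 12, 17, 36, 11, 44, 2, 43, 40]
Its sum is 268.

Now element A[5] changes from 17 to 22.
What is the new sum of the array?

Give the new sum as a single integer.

Answer: 273

Derivation:
Old value at index 5: 17
New value at index 5: 22
Delta = 22 - 17 = 5
New sum = old_sum + delta = 268 + (5) = 273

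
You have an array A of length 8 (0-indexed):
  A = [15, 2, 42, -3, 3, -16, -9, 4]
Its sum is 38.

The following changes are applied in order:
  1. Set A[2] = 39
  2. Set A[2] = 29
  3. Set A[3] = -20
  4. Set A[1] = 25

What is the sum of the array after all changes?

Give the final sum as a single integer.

Answer: 31

Derivation:
Initial sum: 38
Change 1: A[2] 42 -> 39, delta = -3, sum = 35
Change 2: A[2] 39 -> 29, delta = -10, sum = 25
Change 3: A[3] -3 -> -20, delta = -17, sum = 8
Change 4: A[1] 2 -> 25, delta = 23, sum = 31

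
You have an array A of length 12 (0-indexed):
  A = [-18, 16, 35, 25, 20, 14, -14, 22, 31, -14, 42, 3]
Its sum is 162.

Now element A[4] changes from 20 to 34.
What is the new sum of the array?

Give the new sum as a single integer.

Old value at index 4: 20
New value at index 4: 34
Delta = 34 - 20 = 14
New sum = old_sum + delta = 162 + (14) = 176

Answer: 176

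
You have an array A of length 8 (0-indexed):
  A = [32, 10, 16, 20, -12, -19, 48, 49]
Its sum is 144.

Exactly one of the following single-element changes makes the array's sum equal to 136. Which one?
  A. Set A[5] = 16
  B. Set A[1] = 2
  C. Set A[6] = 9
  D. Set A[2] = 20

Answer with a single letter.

Option A: A[5] -19->16, delta=35, new_sum=144+(35)=179
Option B: A[1] 10->2, delta=-8, new_sum=144+(-8)=136 <-- matches target
Option C: A[6] 48->9, delta=-39, new_sum=144+(-39)=105
Option D: A[2] 16->20, delta=4, new_sum=144+(4)=148

Answer: B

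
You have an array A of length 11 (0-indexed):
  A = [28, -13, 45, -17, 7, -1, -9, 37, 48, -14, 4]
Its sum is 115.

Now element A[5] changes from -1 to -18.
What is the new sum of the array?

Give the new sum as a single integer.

Old value at index 5: -1
New value at index 5: -18
Delta = -18 - -1 = -17
New sum = old_sum + delta = 115 + (-17) = 98

Answer: 98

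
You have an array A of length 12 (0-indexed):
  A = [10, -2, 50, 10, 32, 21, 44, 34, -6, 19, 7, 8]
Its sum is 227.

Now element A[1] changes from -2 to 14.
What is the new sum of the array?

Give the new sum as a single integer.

Old value at index 1: -2
New value at index 1: 14
Delta = 14 - -2 = 16
New sum = old_sum + delta = 227 + (16) = 243

Answer: 243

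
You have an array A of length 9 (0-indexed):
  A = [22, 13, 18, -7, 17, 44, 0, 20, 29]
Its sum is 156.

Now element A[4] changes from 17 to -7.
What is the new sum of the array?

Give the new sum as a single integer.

Answer: 132

Derivation:
Old value at index 4: 17
New value at index 4: -7
Delta = -7 - 17 = -24
New sum = old_sum + delta = 156 + (-24) = 132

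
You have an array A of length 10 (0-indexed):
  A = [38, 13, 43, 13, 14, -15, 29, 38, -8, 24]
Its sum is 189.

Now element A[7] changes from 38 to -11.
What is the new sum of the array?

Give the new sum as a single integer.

Answer: 140

Derivation:
Old value at index 7: 38
New value at index 7: -11
Delta = -11 - 38 = -49
New sum = old_sum + delta = 189 + (-49) = 140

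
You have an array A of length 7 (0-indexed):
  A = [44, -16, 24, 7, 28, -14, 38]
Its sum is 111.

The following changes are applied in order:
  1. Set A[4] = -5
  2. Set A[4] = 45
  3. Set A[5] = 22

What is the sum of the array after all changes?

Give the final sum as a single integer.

Answer: 164

Derivation:
Initial sum: 111
Change 1: A[4] 28 -> -5, delta = -33, sum = 78
Change 2: A[4] -5 -> 45, delta = 50, sum = 128
Change 3: A[5] -14 -> 22, delta = 36, sum = 164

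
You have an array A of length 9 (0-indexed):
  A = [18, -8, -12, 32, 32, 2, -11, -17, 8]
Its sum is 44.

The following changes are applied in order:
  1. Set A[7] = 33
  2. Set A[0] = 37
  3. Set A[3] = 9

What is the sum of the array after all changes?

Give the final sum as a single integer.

Answer: 90

Derivation:
Initial sum: 44
Change 1: A[7] -17 -> 33, delta = 50, sum = 94
Change 2: A[0] 18 -> 37, delta = 19, sum = 113
Change 3: A[3] 32 -> 9, delta = -23, sum = 90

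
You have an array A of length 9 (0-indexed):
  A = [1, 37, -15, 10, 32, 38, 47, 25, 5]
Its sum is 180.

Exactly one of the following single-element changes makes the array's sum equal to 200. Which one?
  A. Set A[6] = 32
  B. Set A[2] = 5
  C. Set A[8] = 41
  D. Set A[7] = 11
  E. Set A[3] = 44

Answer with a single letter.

Option A: A[6] 47->32, delta=-15, new_sum=180+(-15)=165
Option B: A[2] -15->5, delta=20, new_sum=180+(20)=200 <-- matches target
Option C: A[8] 5->41, delta=36, new_sum=180+(36)=216
Option D: A[7] 25->11, delta=-14, new_sum=180+(-14)=166
Option E: A[3] 10->44, delta=34, new_sum=180+(34)=214

Answer: B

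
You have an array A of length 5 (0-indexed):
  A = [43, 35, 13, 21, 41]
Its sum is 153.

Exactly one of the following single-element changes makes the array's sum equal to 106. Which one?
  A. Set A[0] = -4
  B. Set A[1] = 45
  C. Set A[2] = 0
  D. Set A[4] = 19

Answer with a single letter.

Answer: A

Derivation:
Option A: A[0] 43->-4, delta=-47, new_sum=153+(-47)=106 <-- matches target
Option B: A[1] 35->45, delta=10, new_sum=153+(10)=163
Option C: A[2] 13->0, delta=-13, new_sum=153+(-13)=140
Option D: A[4] 41->19, delta=-22, new_sum=153+(-22)=131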